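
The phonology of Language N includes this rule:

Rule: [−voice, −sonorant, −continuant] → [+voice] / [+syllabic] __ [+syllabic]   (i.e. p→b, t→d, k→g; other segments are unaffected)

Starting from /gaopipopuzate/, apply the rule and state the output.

gaobibobuzade

/p/ is a voiceless stop between vowels /o/ and /i/, so it voices to [b].
/p/ is a voiceless stop between vowels /i/ and /o/, so it voices to [b].
/p/ is a voiceless stop between vowels /o/ and /u/, so it voices to [b].
/t/ is a voiceless stop between vowels /a/ and /e/, so it voices to [d].
Surface form: [gaobibobuzade].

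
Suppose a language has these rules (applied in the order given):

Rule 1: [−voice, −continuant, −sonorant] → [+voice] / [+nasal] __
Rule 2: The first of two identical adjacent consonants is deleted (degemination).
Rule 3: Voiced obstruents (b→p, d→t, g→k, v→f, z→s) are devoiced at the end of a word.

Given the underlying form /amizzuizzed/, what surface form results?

amizuizet

Rule 1 (post-nasal voicing): no segment meets the environment; /amizzuizzed/ is unchanged.
Rule 2 (degemination): /zz/ is a geminate; the first /z/ deletes. /zz/ is a geminate; the first /z/ deletes. /amizzuizzed/ → amizuized.
Rule 3 (final devoicing): /d/ is a voiced obstruent in word-final position, so it devoices to [t]. /amizuized/ → amizuizet.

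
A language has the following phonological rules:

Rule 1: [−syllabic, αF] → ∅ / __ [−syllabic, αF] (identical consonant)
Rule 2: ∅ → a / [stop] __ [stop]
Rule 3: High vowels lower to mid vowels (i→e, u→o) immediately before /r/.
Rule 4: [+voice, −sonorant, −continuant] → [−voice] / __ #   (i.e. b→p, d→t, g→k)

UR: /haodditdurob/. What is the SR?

Rule 1 (degemination): /dd/ is a geminate; the first /d/ deletes. /haodditdurob/ → haoditdurob.
Rule 2 (stop-cluster a-epenthesis): /t/ and /d/ form a stop–stop cluster, so [a] is inserted between them. /haoditdurob/ → haoditadurob.
Rule 3 (pre-rhotic lowering): /u/ is a high vowel immediately before /r/, so it lowers to [o]. /haoditadurob/ → haoditadorob.
Rule 4 (final devoicing): /b/ is a voiced stop in word-final position, so it devoices to [p]. /haoditadorob/ → haoditadorop.

haoditadorop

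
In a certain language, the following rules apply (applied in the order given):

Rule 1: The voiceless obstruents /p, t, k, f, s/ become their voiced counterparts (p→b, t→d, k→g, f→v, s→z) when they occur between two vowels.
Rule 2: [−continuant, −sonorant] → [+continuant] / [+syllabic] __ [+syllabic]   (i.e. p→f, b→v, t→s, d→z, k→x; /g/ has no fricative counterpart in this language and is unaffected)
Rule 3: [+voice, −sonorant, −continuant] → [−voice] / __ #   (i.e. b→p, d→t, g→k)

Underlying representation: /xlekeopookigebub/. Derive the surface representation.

Rule 1 (intervocalic voicing): /k/ is a voiceless obstruent between vowels /e/ and /e/, so it voices to [g]. /p/ is a voiceless obstruent between vowels /o/ and /o/, so it voices to [b]. /k/ is a voiceless obstruent between vowels /o/ and /i/, so it voices to [g]. /xlekeopookigebub/ → xlegeoboogigebub.
Rule 2 (intervocalic spirantization): /b/ is a stop between vowels /o/ and /o/, so it spirantizes to the fricative [v]. /b/ is a stop between vowels /e/ and /u/, so it spirantizes to the fricative [v]. /xlegeoboogigebub/ → xlegeovoogigevub.
Rule 3 (final devoicing): /b/ is a voiced stop in word-final position, so it devoices to [p]. /xlegeovoogigevub/ → xlegeovoogigevup.

xlegeovoogigevup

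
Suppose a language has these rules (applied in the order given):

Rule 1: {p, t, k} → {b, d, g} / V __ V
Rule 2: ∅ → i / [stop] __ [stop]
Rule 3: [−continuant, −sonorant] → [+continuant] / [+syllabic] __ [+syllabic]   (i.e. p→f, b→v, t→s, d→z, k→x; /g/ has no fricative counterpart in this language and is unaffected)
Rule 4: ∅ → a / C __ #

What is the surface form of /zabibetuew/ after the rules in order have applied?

zavivezuewa

Rule 1 (intervocalic voicing): /t/ is a voiceless stop between vowels /e/ and /u/, so it voices to [d]. /zabibetuew/ → zabibeduew.
Rule 2 (stop-cluster i-epenthesis): no segment meets the environment; /zabibeduew/ is unchanged.
Rule 3 (intervocalic spirantization): /b/ is a stop between vowels /a/ and /i/, so it spirantizes to the fricative [v]. /b/ is a stop between vowels /i/ and /e/, so it spirantizes to the fricative [v]. /d/ is a stop between vowels /e/ and /u/, so it spirantizes to the fricative [z]. /zabibeduew/ → zavivezuew.
Rule 4 (final a-epenthesis): the form ends in the consonant /w/, so [a] is inserted word-finally. /zavivezuew/ → zavivezuewa.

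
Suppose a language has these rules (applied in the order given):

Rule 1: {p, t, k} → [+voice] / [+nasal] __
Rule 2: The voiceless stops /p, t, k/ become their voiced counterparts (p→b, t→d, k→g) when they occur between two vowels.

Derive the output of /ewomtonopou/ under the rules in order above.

ewomdonobou

Rule 1 (post-nasal voicing): /t/ is a voiceless stop immediately after the nasal /m/, so it voices to [d]. /ewomtonopou/ → ewomdonopou.
Rule 2 (intervocalic voicing): /p/ is a voiceless stop between vowels /o/ and /o/, so it voices to [b]. /ewomdonopou/ → ewomdonobou.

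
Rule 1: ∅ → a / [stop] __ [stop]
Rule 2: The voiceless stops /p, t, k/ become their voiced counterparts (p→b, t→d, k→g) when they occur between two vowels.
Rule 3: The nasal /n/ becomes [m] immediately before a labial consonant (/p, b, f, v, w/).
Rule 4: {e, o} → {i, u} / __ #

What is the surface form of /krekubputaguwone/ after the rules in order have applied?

kregubabudaguwoni

Rule 1 (stop-cluster a-epenthesis): /b/ and /p/ form a stop–stop cluster, so [a] is inserted between them. /krekubputaguwone/ → krekubaputaguwone.
Rule 2 (intervocalic voicing): /k/ is a voiceless stop between vowels /e/ and /u/, so it voices to [g]. /p/ is a voiceless stop between vowels /a/ and /u/, so it voices to [b]. /t/ is a voiceless stop between vowels /u/ and /a/, so it voices to [d]. /krekubaputaguwone/ → kregubabudaguwone.
Rule 3 (nasal place assimilation): no segment meets the environment; /kregubabudaguwone/ is unchanged.
Rule 4 (final vowel raising): /e/ is a mid vowel in word-final position, so it raises to [i]. /kregubabudaguwone/ → kregubabudaguwoni.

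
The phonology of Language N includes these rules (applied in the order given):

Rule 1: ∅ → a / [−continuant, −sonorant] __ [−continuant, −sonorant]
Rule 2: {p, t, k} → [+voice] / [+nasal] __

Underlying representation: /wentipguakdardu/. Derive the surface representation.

wendipaguakadardu

Rule 1 (stop-cluster a-epenthesis): /p/ and /g/ form a stop–stop cluster, so [a] is inserted between them. /k/ and /d/ form a stop–stop cluster, so [a] is inserted between them. /wentipguakdardu/ → wentipaguakadardu.
Rule 2 (post-nasal voicing): /t/ is a voiceless stop immediately after the nasal /n/, so it voices to [d]. /wentipaguakadardu/ → wendipaguakadardu.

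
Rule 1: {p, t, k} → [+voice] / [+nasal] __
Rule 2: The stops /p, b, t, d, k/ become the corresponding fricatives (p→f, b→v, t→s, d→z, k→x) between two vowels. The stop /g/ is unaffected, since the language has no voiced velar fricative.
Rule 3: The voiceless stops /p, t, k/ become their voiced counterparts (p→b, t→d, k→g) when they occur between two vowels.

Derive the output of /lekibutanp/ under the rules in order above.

Rule 1 (post-nasal voicing): /p/ is a voiceless stop immediately after the nasal /n/, so it voices to [b]. /lekibutanp/ → lekibutanb.
Rule 2 (intervocalic spirantization): /k/ is a stop between vowels /e/ and /i/, so it spirantizes to the fricative [x]. /b/ is a stop between vowels /i/ and /u/, so it spirantizes to the fricative [v]. /t/ is a stop between vowels /u/ and /a/, so it spirantizes to the fricative [s]. /lekibutanb/ → lexivusanb.
Rule 3 (intervocalic voicing): no segment meets the environment; /lexivusanb/ is unchanged.

lexivusanb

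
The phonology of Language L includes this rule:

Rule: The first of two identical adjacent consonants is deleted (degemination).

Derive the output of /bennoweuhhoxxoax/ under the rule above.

benoweuhoxoax

/nn/ is a geminate; the first /n/ deletes.
/hh/ is a geminate; the first /h/ deletes.
/xx/ is a geminate; the first /x/ deletes.
The other instances of /b/, /n/, /w/, /h/, /x/ do not occur in the required environment and remain unchanged.
Surface form: [benoweuhoxoax].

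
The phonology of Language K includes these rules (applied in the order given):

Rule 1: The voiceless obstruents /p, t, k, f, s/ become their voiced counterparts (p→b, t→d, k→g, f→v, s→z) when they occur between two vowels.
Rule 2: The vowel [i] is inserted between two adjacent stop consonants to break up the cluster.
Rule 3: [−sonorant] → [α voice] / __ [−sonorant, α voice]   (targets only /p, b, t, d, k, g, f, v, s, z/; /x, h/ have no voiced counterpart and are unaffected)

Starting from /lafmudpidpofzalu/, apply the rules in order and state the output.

lafmudipidipovzalu

Rule 1 (intervocalic voicing): no segment meets the environment; /lafmudpidpofzalu/ is unchanged.
Rule 2 (stop-cluster i-epenthesis): /d/ and /p/ form a stop–stop cluster, so [i] is inserted between them. /d/ and /p/ form a stop–stop cluster, so [i] is inserted between them. /lafmudpidpofzalu/ → lafmudipidipofzalu.
Rule 3 (regressive voicing assimilation): /f/ precedes the voiced obstruent /z/, so it voices to [v] by assimilation. /lafmudipidipofzalu/ → lafmudipidipovzalu.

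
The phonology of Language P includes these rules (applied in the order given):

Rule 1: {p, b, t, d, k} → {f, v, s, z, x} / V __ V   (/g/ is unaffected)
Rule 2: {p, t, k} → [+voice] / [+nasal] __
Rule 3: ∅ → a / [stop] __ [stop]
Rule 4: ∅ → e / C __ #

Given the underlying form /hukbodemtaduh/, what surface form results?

Rule 1 (intervocalic spirantization): /d/ is a stop between vowels /o/ and /e/, so it spirantizes to the fricative [z]. /d/ is a stop between vowels /a/ and /u/, so it spirantizes to the fricative [z]. /hukbodemtaduh/ → hukbozemtazuh.
Rule 2 (post-nasal voicing): /t/ is a voiceless stop immediately after the nasal /m/, so it voices to [d]. /hukbozemtazuh/ → hukbozemdazuh.
Rule 3 (stop-cluster a-epenthesis): /k/ and /b/ form a stop–stop cluster, so [a] is inserted between them. /hukbozemdazuh/ → hukabozemdazuh.
Rule 4 (final e-epenthesis): the form ends in the consonant /h/, so [e] is inserted word-finally. /hukabozemdazuh/ → hukabozemdazuhe.

hukabozemdazuhe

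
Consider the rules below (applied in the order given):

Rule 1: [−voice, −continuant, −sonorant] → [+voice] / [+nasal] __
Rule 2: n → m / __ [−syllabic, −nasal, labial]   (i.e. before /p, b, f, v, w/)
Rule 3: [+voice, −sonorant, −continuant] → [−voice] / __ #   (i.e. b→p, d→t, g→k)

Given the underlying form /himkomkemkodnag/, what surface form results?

himgomgemgodnak

Rule 1 (post-nasal voicing): /k/ is a voiceless stop immediately after the nasal /m/, so it voices to [g]. /k/ is a voiceless stop immediately after the nasal /m/, so it voices to [g]. /k/ is a voiceless stop immediately after the nasal /m/, so it voices to [g]. /himkomkemkodnag/ → himgomgemgodnag.
Rule 2 (nasal place assimilation): no segment meets the environment; /himgomgemgodnag/ is unchanged.
Rule 3 (final devoicing): /g/ is a voiced stop in word-final position, so it devoices to [k]. /himgomgemgodnag/ → himgomgemgodnak.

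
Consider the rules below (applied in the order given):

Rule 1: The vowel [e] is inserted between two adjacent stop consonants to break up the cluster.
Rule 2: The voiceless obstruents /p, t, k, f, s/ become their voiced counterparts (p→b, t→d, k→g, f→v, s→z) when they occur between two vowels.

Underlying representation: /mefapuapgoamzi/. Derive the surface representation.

mevabuabegoamzi

Rule 1 (stop-cluster e-epenthesis): /p/ and /g/ form a stop–stop cluster, so [e] is inserted between them. /mefapuapgoamzi/ → mefapuapegoamzi.
Rule 2 (intervocalic voicing): /f/ is a voiceless obstruent between vowels /e/ and /a/, so it voices to [v]. /p/ is a voiceless obstruent between vowels /a/ and /u/, so it voices to [b]. /p/ is a voiceless obstruent between vowels /a/ and /e/, so it voices to [b]. /mefapuapegoamzi/ → mevabuabegoamzi.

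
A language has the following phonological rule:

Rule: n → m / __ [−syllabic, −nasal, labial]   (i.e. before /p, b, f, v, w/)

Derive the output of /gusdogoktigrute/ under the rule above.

No segment of /gusdogoktigrute/ meets the structural description of the rule, so the form surfaces unchanged.

gusdogoktigrute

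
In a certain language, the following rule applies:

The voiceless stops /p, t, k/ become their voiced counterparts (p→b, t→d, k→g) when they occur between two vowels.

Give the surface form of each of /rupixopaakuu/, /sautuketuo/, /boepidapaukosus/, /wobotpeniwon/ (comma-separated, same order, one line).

/rupixopaakuu/: /p/ is a voiceless stop between vowels /u/ and /i/, so it voices to [b]. /p/ is a voiceless stop between vowels /o/ and /a/, so it voices to [b]. /k/ is a voiceless stop between vowels /a/ and /u/, so it voices to [g]. → [rubixobaaguu].
/sautuketuo/: /t/ is a voiceless stop between vowels /u/ and /u/, so it voices to [d]. /k/ is a voiceless stop between vowels /u/ and /e/, so it voices to [g]. /t/ is a voiceless stop between vowels /e/ and /u/, so it voices to [d]. → [saudugeduo].
/boepidapaukosus/: /p/ is a voiceless stop between vowels /e/ and /i/, so it voices to [b]. /p/ is a voiceless stop between vowels /a/ and /a/, so it voices to [b]. /k/ is a voiceless stop between vowels /u/ and /o/, so it voices to [g]. → [boebidabaugosus].
/wobotpeniwon/: the rule's environment is not met; surfaces unchanged as [wobotpeniwon].

rubixobaaguu, saudugeduo, boebidabaugosus, wobotpeniwon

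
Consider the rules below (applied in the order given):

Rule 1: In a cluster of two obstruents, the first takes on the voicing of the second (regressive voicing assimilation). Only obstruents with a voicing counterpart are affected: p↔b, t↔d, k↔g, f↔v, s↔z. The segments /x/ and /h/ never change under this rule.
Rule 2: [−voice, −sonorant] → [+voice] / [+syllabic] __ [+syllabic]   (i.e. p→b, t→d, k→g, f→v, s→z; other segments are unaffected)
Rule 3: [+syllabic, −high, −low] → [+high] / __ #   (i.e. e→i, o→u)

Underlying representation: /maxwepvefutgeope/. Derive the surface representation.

Rule 1 (regressive voicing assimilation): /p/ precedes the voiced obstruent /v/, so it voices to [b] by assimilation. /t/ precedes the voiced obstruent /g/, so it voices to [d] by assimilation. /maxwepvefutgeope/ → maxwebvefudgeope.
Rule 2 (intervocalic voicing): /f/ is a voiceless obstruent between vowels /e/ and /u/, so it voices to [v]. /p/ is a voiceless obstruent between vowels /o/ and /e/, so it voices to [b]. /maxwebvefudgeope/ → maxwebvevudgeobe.
Rule 3 (final vowel raising): /e/ is a mid vowel in word-final position, so it raises to [i]. /maxwebvevudgeobe/ → maxwebvevudgeobi.

maxwebvevudgeobi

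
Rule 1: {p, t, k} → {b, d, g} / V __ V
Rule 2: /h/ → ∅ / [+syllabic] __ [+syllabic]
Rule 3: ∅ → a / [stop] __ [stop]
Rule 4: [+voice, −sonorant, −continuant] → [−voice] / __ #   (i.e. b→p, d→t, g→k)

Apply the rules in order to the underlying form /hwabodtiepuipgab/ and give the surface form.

hwabodatiebuipagap

Rule 1 (intervocalic voicing): /p/ is a voiceless stop between vowels /e/ and /u/, so it voices to [b]. /hwabodtiepuipgab/ → hwabodtiebuipgab.
Rule 2 (intervocalic h-deletion): no segment meets the environment; /hwabodtiebuipgab/ is unchanged.
Rule 3 (stop-cluster a-epenthesis): /d/ and /t/ form a stop–stop cluster, so [a] is inserted between them. /p/ and /g/ form a stop–stop cluster, so [a] is inserted between them. /hwabodtiebuipgab/ → hwabodatiebuipagab.
Rule 4 (final devoicing): /b/ is a voiced stop in word-final position, so it devoices to [p]. /hwabodatiebuipagab/ → hwabodatiebuipagap.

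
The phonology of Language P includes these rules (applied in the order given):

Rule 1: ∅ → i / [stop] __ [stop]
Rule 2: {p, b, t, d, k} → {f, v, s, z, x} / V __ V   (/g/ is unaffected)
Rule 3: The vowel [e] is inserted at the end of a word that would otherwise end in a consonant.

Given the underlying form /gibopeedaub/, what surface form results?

Rule 1 (stop-cluster i-epenthesis): no segment meets the environment; /gibopeedaub/ is unchanged.
Rule 2 (intervocalic spirantization): /b/ is a stop between vowels /i/ and /o/, so it spirantizes to the fricative [v]. /p/ is a stop between vowels /o/ and /e/, so it spirantizes to the fricative [f]. /d/ is a stop between vowels /e/ and /a/, so it spirantizes to the fricative [z]. /gibopeedaub/ → givofeezaub.
Rule 3 (final e-epenthesis): the form ends in the consonant /b/, so [e] is inserted word-finally. /givofeezaub/ → givofeezaube.

givofeezaube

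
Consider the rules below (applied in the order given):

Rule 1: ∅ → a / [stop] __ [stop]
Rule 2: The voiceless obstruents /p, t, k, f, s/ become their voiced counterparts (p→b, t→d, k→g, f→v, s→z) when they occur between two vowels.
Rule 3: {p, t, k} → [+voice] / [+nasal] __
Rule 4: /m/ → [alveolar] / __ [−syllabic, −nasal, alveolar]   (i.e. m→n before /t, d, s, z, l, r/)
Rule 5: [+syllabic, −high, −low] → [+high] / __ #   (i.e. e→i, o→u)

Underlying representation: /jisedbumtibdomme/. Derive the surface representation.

Rule 1 (stop-cluster a-epenthesis): /d/ and /b/ form a stop–stop cluster, so [a] is inserted between them. /b/ and /d/ form a stop–stop cluster, so [a] is inserted between them. /jisedbumtibdomme/ → jisedabumtibadomme.
Rule 2 (intervocalic voicing): /s/ is a voiceless obstruent between vowels /i/ and /e/, so it voices to [z]. /jisedabumtibadomme/ → jizedabumtibadomme.
Rule 3 (post-nasal voicing): /t/ is a voiceless stop immediately after the nasal /m/, so it voices to [d]. /jizedabumtibadomme/ → jizedabumdibadomme.
Rule 4 (nasal place assimilation): /m/ precedes the alveolar consonant /d/, so it assimilates in place to [n]. /jizedabumdibadomme/ → jizedabundibadomme.
Rule 5 (final vowel raising): /e/ is a mid vowel in word-final position, so it raises to [i]. /jizedabundibadomme/ → jizedabundibadommi.

jizedabundibadommi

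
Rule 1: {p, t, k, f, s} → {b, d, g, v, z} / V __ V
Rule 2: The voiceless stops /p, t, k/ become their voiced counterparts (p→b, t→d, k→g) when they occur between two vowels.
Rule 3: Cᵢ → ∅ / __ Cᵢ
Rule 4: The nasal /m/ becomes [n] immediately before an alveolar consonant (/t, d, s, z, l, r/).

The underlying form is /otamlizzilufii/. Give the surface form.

Rule 1 (intervocalic voicing): /t/ is a voiceless obstruent between vowels /o/ and /a/, so it voices to [d]. /f/ is a voiceless obstruent between vowels /u/ and /i/, so it voices to [v]. /otamlizzilufii/ → odamlizziluvii.
Rule 2 (intervocalic voicing): no segment meets the environment; /odamlizziluvii/ is unchanged.
Rule 3 (degemination): /zz/ is a geminate; the first /z/ deletes. /odamlizziluvii/ → odamliziluvii.
Rule 4 (nasal place assimilation): /m/ precedes the alveolar consonant /l/, so it assimilates in place to [n]. /odamliziluvii/ → odanliziluvii.

odanliziluvii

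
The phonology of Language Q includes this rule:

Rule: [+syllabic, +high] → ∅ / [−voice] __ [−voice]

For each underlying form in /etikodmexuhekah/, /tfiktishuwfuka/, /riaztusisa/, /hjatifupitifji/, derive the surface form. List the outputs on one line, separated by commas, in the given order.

/etikodmexuhekah/: /i/ is a high vowel flanked by voiceless consonants /t/ and /k/, so it deletes. /u/ is a high vowel flanked by voiceless consonants /x/ and /h/, so it deletes. → [etkodmexhekah].
/tfiktishuwfuka/: /i/ is a high vowel flanked by voiceless consonants /f/ and /k/, so it deletes. /i/ is a high vowel flanked by voiceless consonants /t/ and /s/, so it deletes. /u/ is a high vowel flanked by voiceless consonants /f/ and /k/, so it deletes. → [tfktshuwfka].
/riaztusisa/: /u/ is a high vowel flanked by voiceless consonants /t/ and /s/, so it deletes. /i/ is a high vowel flanked by voiceless consonants /s/ and /s/, so it deletes. → [riaztssa].
/hjatifupitifji/: /i/ is a high vowel flanked by voiceless consonants /t/ and /f/, so it deletes. /u/ is a high vowel flanked by voiceless consonants /f/ and /p/, so it deletes. /i/ is a high vowel flanked by voiceless consonants /p/ and /t/, so it deletes. /i/ is a high vowel flanked by voiceless consonants /t/ and /f/, so it deletes. → [hjatfptfji].

etkodmexhekah, tfktshuwfka, riaztssa, hjatfptfji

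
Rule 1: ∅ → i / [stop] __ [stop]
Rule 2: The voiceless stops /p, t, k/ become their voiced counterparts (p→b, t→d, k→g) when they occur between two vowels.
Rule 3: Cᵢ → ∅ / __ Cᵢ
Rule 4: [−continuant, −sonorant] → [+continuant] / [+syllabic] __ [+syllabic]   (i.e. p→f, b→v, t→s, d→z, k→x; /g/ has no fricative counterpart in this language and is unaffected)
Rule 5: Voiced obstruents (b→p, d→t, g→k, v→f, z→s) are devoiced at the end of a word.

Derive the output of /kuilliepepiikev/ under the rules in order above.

Rule 1 (stop-cluster i-epenthesis): no segment meets the environment; /kuilliepepiikev/ is unchanged.
Rule 2 (intervocalic voicing): /p/ is a voiceless stop between vowels /e/ and /e/, so it voices to [b]. /p/ is a voiceless stop between vowels /e/ and /i/, so it voices to [b]. /k/ is a voiceless stop between vowels /i/ and /e/, so it voices to [g]. /kuilliepepiikev/ → kuilliebebiigev.
Rule 3 (degemination): /ll/ is a geminate; the first /l/ deletes. /kuilliebebiigev/ → kuiliebebiigev.
Rule 4 (intervocalic spirantization): /b/ is a stop between vowels /e/ and /e/, so it spirantizes to the fricative [v]. /b/ is a stop between vowels /e/ and /i/, so it spirantizes to the fricative [v]. /kuiliebebiigev/ → kuilieveviigev.
Rule 5 (final devoicing): /v/ is a voiced obstruent in word-final position, so it devoices to [f]. /kuilieveviigev/ → kuilieveviigef.

kuilieveviigef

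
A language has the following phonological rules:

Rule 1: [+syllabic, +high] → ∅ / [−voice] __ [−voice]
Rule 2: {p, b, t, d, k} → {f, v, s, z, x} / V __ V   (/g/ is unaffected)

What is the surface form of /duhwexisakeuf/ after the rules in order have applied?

Rule 1 (high vowel syncope): /i/ is a high vowel flanked by voiceless consonants /x/ and /s/, so it deletes. /duhwexisakeuf/ → duhwexsakeuf.
Rule 2 (intervocalic spirantization): /k/ is a stop between vowels /a/ and /e/, so it spirantizes to the fricative [x]. /duhwexsakeuf/ → duhwexsaxeuf.

duhwexsaxeuf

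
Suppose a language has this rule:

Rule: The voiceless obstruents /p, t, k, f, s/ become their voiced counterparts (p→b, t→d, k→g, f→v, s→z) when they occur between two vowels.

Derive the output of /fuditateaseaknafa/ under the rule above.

fudidadeazeaknava

Scanning /fuditateaseaknafa/: /f/ at position 1 is not in the conditioning environment; /t/ is a voiceless obstruent between vowels /i/ and /a/, so it voices to [d]; /t/ is a voiceless obstruent between vowels /a/ and /e/, so it voices to [d]; /s/ is a voiceless obstruent between vowels /a/ and /e/, so it voices to [z]; /k/ at position 13 is not in the conditioning environment; /f/ is a voiceless obstruent between vowels /a/ and /a/, so it voices to [v].
Result: [fudidadeazeaknava].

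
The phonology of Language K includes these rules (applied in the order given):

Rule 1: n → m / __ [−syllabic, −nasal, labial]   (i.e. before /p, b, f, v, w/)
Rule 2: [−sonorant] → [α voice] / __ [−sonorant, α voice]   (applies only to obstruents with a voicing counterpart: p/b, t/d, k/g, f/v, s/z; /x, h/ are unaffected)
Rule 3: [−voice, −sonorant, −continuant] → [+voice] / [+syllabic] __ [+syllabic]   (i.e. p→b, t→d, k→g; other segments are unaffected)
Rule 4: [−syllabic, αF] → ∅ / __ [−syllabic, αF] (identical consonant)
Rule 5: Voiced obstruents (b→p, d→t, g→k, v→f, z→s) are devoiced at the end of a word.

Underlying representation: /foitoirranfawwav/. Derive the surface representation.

Rule 1 (nasal place assimilation): /n/ precedes the labial consonant /f/, so it assimilates in place to [m]. /foitoirranfawwav/ → foitoirramfawwav.
Rule 2 (regressive voicing assimilation): no segment meets the environment; /foitoirramfawwav/ is unchanged.
Rule 3 (intervocalic voicing): /t/ is a voiceless stop between vowels /i/ and /o/, so it voices to [d]. /foitoirramfawwav/ → foidoirramfawwav.
Rule 4 (degemination): /rr/ is a geminate; the first /r/ deletes. /ww/ is a geminate; the first /w/ deletes. /foidoirramfawwav/ → foidoiramfawav.
Rule 5 (final devoicing): /v/ is a voiced obstruent in word-final position, so it devoices to [f]. /foidoiramfawav/ → foidoiramfawaf.

foidoiramfawaf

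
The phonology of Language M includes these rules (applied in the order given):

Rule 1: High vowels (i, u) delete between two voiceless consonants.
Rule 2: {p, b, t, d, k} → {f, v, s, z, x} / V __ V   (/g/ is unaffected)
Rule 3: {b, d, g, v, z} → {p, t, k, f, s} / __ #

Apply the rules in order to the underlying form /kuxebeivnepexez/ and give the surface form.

kxeveivnefexes

Rule 1 (high vowel syncope): /u/ is a high vowel flanked by voiceless consonants /k/ and /x/, so it deletes. /kuxebeivnepexez/ → kxebeivnepexez.
Rule 2 (intervocalic spirantization): /b/ is a stop between vowels /e/ and /e/, so it spirantizes to the fricative [v]. /p/ is a stop between vowels /e/ and /e/, so it spirantizes to the fricative [f]. /kxebeivnepexez/ → kxeveivnefexez.
Rule 3 (final devoicing): /z/ is a voiced obstruent in word-final position, so it devoices to [s]. /kxeveivnefexez/ → kxeveivnefexes.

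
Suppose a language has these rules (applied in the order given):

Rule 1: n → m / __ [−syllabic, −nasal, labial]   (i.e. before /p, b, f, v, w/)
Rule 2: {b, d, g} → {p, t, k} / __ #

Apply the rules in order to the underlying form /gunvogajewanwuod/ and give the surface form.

gumvogajewamwuot

Rule 1 (nasal place assimilation): /n/ precedes the labial consonant /v/, so it assimilates in place to [m]. /n/ precedes the labial consonant /w/, so it assimilates in place to [m]. /gunvogajewanwuod/ → gumvogajewamwuod.
Rule 2 (final devoicing): /d/ is a voiced stop in word-final position, so it devoices to [t]. /gumvogajewamwuod/ → gumvogajewamwuot.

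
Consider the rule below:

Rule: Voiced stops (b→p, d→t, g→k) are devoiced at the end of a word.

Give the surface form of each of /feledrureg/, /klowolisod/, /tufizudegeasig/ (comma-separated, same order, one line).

/feledrureg/: /g/ is a voiced stop in word-final position, so it devoices to [k]. → [feledrurek].
/klowolisod/: /d/ is a voiced stop in word-final position, so it devoices to [t]. → [klowolisot].
/tufizudegeasig/: /g/ is a voiced stop in word-final position, so it devoices to [k]. → [tufizudegeasik].

feledrurek, klowolisot, tufizudegeasik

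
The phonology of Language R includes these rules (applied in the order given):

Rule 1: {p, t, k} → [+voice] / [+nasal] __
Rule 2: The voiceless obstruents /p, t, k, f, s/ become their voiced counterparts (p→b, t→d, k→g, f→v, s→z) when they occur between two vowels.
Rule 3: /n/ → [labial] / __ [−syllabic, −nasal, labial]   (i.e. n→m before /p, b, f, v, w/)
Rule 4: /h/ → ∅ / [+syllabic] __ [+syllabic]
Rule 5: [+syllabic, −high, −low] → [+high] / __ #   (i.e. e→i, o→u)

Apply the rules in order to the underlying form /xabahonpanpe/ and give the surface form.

Rule 1 (post-nasal voicing): /p/ is a voiceless stop immediately after the nasal /n/, so it voices to [b]. /p/ is a voiceless stop immediately after the nasal /n/, so it voices to [b]. /xabahonpanpe/ → xabahonbanbe.
Rule 2 (intervocalic voicing): no segment meets the environment; /xabahonbanbe/ is unchanged.
Rule 3 (nasal place assimilation): /n/ precedes the labial consonant /b/, so it assimilates in place to [m]. /n/ precedes the labial consonant /b/, so it assimilates in place to [m]. /xabahonbanbe/ → xabahombambe.
Rule 4 (intervocalic h-deletion): /h/ occurs between vowels /a/ and /o/, so it deletes. /xabahombambe/ → xabaombambe.
Rule 5 (final vowel raising): /e/ is a mid vowel in word-final position, so it raises to [i]. /xabaombambe/ → xabaombambi.

xabaombambi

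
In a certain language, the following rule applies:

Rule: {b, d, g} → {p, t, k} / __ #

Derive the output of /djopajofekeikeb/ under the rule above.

Scanning /djopajofekeikeb/: /d/ at position 1 is not in the conditioning environment; /b/ is a voiced stop in word-final position, so it devoices to [p].
Result: [djopajofekeikep].

djopajofekeikep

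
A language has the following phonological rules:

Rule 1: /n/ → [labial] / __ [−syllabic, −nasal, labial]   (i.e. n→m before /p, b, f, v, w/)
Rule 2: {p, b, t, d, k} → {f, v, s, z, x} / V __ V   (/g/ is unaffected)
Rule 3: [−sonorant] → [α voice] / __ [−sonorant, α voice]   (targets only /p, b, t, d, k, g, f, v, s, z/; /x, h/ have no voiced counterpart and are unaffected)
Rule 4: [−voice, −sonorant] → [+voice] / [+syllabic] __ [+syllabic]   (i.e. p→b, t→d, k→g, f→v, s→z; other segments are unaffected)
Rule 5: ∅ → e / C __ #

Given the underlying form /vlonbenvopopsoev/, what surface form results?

Rule 1 (nasal place assimilation): /n/ precedes the labial consonant /b/, so it assimilates in place to [m]. /n/ precedes the labial consonant /v/, so it assimilates in place to [m]. /vlonbenvopopsoev/ → vlombemvopopsoev.
Rule 2 (intervocalic spirantization): /p/ is a stop between vowels /o/ and /o/, so it spirantizes to the fricative [f]. /vlombemvopopsoev/ → vlombemvofopsoev.
Rule 3 (regressive voicing assimilation): no segment meets the environment; /vlombemvofopsoev/ is unchanged.
Rule 4 (intervocalic voicing): /f/ is a voiceless obstruent between vowels /o/ and /o/, so it voices to [v]. /vlombemvofopsoev/ → vlombemvovopsoev.
Rule 5 (final e-epenthesis): the form ends in the consonant /v/, so [e] is inserted word-finally. /vlombemvovopsoev/ → vlombemvovopsoeve.

vlombemvovopsoeve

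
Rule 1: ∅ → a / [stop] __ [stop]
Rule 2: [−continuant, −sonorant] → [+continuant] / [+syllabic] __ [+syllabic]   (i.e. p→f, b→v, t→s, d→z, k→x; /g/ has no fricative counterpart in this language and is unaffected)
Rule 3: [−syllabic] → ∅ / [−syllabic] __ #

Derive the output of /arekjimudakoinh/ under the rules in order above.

arekjimuzaxoin

Rule 1 (stop-cluster a-epenthesis): no segment meets the environment; /arekjimudakoinh/ is unchanged.
Rule 2 (intervocalic spirantization): /d/ is a stop between vowels /u/ and /a/, so it spirantizes to the fricative [z]. /k/ is a stop between vowels /a/ and /o/, so it spirantizes to the fricative [x]. /arekjimudakoinh/ → arekjimuzaxoinh.
Rule 3 (final cluster simplification): /h/ is the second consonant of a word-final cluster /nh/, so it deletes. /arekjimuzaxoinh/ → arekjimuzaxoin.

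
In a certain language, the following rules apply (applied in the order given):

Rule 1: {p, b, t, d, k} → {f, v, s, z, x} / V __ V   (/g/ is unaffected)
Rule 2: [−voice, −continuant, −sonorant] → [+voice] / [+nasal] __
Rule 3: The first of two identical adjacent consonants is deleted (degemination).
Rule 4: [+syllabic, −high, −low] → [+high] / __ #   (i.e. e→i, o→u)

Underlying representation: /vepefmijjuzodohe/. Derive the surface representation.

vefefmijuzozohi

Rule 1 (intervocalic spirantization): /p/ is a stop between vowels /e/ and /e/, so it spirantizes to the fricative [f]. /d/ is a stop between vowels /o/ and /o/, so it spirantizes to the fricative [z]. /vepefmijjuzodohe/ → vefefmijjuzozohe.
Rule 2 (post-nasal voicing): no segment meets the environment; /vefefmijjuzozohe/ is unchanged.
Rule 3 (degemination): /jj/ is a geminate; the first /j/ deletes. /vefefmijjuzozohe/ → vefefmijuzozohe.
Rule 4 (final vowel raising): /e/ is a mid vowel in word-final position, so it raises to [i]. /vefefmijuzozohe/ → vefefmijuzozohi.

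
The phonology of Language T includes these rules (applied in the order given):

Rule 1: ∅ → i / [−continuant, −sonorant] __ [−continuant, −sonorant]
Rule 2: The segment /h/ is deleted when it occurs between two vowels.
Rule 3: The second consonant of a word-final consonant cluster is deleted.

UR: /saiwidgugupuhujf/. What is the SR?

Rule 1 (stop-cluster i-epenthesis): /d/ and /g/ form a stop–stop cluster, so [i] is inserted between them. /saiwidgugupuhujf/ → saiwidigugupuhujf.
Rule 2 (intervocalic h-deletion): /h/ occurs between vowels /u/ and /u/, so it deletes. /saiwidigugupuhujf/ → saiwidigugupuujf.
Rule 3 (final cluster simplification): /f/ is the second consonant of a word-final cluster /jf/, so it deletes. /saiwidigugupuujf/ → saiwidigugupuuj.

saiwidigugupuuj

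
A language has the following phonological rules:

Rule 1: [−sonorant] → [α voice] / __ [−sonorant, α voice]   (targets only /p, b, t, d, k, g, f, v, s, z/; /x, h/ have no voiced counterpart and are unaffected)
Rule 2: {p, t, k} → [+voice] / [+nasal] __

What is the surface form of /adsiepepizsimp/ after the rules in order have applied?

Rule 1 (regressive voicing assimilation): /d/ precedes the voiceless obstruent /s/, so it devoices to [t] by assimilation. /z/ precedes the voiceless obstruent /s/, so it devoices to [s] by assimilation. /adsiepepizsimp/ → atsiepepissimp.
Rule 2 (post-nasal voicing): /p/ is a voiceless stop immediately after the nasal /m/, so it voices to [b]. /atsiepepissimp/ → atsiepepissimb.

atsiepepissimb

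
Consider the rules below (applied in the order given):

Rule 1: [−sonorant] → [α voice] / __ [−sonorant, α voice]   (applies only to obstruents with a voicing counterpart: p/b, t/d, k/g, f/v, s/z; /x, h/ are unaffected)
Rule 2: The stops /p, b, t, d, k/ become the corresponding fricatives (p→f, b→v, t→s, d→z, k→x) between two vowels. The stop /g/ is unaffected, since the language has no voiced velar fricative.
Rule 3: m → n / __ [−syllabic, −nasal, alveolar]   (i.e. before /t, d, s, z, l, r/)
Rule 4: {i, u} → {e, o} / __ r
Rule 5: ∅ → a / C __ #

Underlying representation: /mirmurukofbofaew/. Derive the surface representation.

Rule 1 (regressive voicing assimilation): /f/ precedes the voiced obstruent /b/, so it voices to [v] by assimilation. /mirmurukofbofaew/ → mirmurukovbofaew.
Rule 2 (intervocalic spirantization): /k/ is a stop between vowels /u/ and /o/, so it spirantizes to the fricative [x]. /mirmurukovbofaew/ → mirmuruxovbofaew.
Rule 3 (nasal place assimilation): no segment meets the environment; /mirmuruxovbofaew/ is unchanged.
Rule 4 (pre-rhotic lowering): /i/ is a high vowel immediately before /r/, so it lowers to [e]. /u/ is a high vowel immediately before /r/, so it lowers to [o]. /mirmuruxovbofaew/ → mermoruxovbofaew.
Rule 5 (final a-epenthesis): the form ends in the consonant /w/, so [a] is inserted word-finally. /mermoruxovbofaew/ → mermoruxovbofaewa.

mermoruxovbofaewa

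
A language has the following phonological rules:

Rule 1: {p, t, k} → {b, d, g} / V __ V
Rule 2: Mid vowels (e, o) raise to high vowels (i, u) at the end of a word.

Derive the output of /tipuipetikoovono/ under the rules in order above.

Rule 1 (intervocalic voicing): /p/ is a voiceless stop between vowels /i/ and /u/, so it voices to [b]. /p/ is a voiceless stop between vowels /i/ and /e/, so it voices to [b]. /t/ is a voiceless stop between vowels /e/ and /i/, so it voices to [d]. /k/ is a voiceless stop between vowels /i/ and /o/, so it voices to [g]. /tipuipetikoovono/ → tibuibedigoovono.
Rule 2 (final vowel raising): /o/ is a mid vowel in word-final position, so it raises to [u]. /tibuibedigoovono/ → tibuibedigoovonu.

tibuibedigoovonu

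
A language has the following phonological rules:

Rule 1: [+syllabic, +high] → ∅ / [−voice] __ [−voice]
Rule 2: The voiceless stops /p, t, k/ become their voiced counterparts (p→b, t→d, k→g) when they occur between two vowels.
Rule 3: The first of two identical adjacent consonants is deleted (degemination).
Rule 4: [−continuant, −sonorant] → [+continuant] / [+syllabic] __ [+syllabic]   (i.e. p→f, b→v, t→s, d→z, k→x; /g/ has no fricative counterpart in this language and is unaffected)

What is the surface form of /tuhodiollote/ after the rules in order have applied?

Rule 1 (high vowel syncope): /u/ is a high vowel flanked by voiceless consonants /t/ and /h/, so it deletes. /tuhodiollote/ → thodiollote.
Rule 2 (intervocalic voicing): /t/ is a voiceless stop between vowels /o/ and /e/, so it voices to [d]. /thodiollote/ → thodiollode.
Rule 3 (degemination): /ll/ is a geminate; the first /l/ deletes. /thodiollode/ → thodiolode.
Rule 4 (intervocalic spirantization): /d/ is a stop between vowels /o/ and /i/, so it spirantizes to the fricative [z]. /d/ is a stop between vowels /o/ and /e/, so it spirantizes to the fricative [z]. /thodiolode/ → thozioloze.

thozioloze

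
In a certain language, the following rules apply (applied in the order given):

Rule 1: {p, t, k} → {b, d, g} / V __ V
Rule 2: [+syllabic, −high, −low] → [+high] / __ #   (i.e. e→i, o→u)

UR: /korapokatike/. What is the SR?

korabogadigi

Rule 1 (intervocalic voicing): /p/ is a voiceless stop between vowels /a/ and /o/, so it voices to [b]. /k/ is a voiceless stop between vowels /o/ and /a/, so it voices to [g]. /t/ is a voiceless stop between vowels /a/ and /i/, so it voices to [d]. /k/ is a voiceless stop between vowels /i/ and /e/, so it voices to [g]. /korapokatike/ → korabogadige.
Rule 2 (final vowel raising): /e/ is a mid vowel in word-final position, so it raises to [i]. /korabogadige/ → korabogadigi.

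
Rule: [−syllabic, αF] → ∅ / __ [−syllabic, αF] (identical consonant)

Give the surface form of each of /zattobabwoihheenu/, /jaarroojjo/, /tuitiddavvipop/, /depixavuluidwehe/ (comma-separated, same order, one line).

zatobabwoiheenu, jaaroojo, tuitidavipop, depixavuluidwehe

/zattobabwoihheenu/: /tt/ is a geminate; the first /t/ deletes. /hh/ is a geminate; the first /h/ deletes. → [zatobabwoiheenu].
/jaarroojjo/: /rr/ is a geminate; the first /r/ deletes. /jj/ is a geminate; the first /j/ deletes. → [jaaroojo].
/tuitiddavvipop/: /dd/ is a geminate; the first /d/ deletes. /vv/ is a geminate; the first /v/ deletes. → [tuitidavipop].
/depixavuluidwehe/: the rule's environment is not met; surfaces unchanged as [depixavuluidwehe].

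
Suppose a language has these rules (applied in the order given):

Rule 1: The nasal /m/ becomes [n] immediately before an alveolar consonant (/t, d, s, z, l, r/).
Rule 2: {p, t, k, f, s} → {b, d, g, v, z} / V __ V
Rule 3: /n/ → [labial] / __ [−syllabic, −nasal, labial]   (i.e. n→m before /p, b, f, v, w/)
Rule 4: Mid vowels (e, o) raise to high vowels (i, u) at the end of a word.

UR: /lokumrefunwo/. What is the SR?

Rule 1 (nasal place assimilation): /m/ precedes the alveolar consonant /r/, so it assimilates in place to [n]. /lokumrefunwo/ → lokunrefunwo.
Rule 2 (intervocalic voicing): /k/ is a voiceless obstruent between vowels /o/ and /u/, so it voices to [g]. /f/ is a voiceless obstruent between vowels /e/ and /u/, so it voices to [v]. /lokunrefunwo/ → logunrevunwo.
Rule 3 (nasal place assimilation): /n/ precedes the labial consonant /w/, so it assimilates in place to [m]. /logunrevunwo/ → logunrevumwo.
Rule 4 (final vowel raising): /o/ is a mid vowel in word-final position, so it raises to [u]. /logunrevumwo/ → logunrevumwu.

logunrevumwu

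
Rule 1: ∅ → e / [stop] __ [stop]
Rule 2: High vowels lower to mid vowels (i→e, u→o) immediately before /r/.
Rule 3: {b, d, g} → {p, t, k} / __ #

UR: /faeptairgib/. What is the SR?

Rule 1 (stop-cluster e-epenthesis): /p/ and /t/ form a stop–stop cluster, so [e] is inserted between them. /faeptairgib/ → faepetairgib.
Rule 2 (pre-rhotic lowering): /i/ is a high vowel immediately before /r/, so it lowers to [e]. /faepetairgib/ → faepetaergib.
Rule 3 (final devoicing): /b/ is a voiced stop in word-final position, so it devoices to [p]. /faepetaergib/ → faepetaergip.

faepetaergip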